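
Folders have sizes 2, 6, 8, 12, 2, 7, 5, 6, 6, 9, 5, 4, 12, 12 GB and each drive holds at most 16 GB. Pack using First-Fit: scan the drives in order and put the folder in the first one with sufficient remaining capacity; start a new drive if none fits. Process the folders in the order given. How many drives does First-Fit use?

Put 2 GB in drive 1; 14 GB remain.
Put 6 GB in drive 1; 8 GB remain.
Put 8 GB in drive 1; 0 GB remain.
Put 12 GB in drive 2; 4 GB remain.
Put 2 GB in drive 2; 2 GB remain.
Put 7 GB in drive 3; 9 GB remain.
Put 5 GB in drive 3; 4 GB remain.
Put 6 GB in drive 4; 10 GB remain.
Put 6 GB in drive 4; 4 GB remain.
Put 9 GB in drive 5; 7 GB remain.
Put 5 GB in drive 5; 2 GB remain.
Put 4 GB in drive 3; 0 GB remain.
Put 12 GB in drive 6; 4 GB remain.
Put 12 GB in drive 7; 4 GB remain.

7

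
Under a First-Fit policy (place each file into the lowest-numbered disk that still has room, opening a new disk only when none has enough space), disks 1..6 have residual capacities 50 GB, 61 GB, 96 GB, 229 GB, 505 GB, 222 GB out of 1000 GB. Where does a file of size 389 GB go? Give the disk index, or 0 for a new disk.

Disks with room: disk 5 (505 GB).
The first with room is disk 5.

5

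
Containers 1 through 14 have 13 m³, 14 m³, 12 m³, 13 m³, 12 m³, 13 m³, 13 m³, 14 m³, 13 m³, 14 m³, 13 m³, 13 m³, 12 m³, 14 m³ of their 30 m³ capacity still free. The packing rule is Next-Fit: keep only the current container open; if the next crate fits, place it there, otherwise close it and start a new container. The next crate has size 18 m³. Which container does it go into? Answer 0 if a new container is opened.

0

Next-Fit only looks at container 14, which has 14 m³ free.
18 m³ does not fit, so a new container is opened.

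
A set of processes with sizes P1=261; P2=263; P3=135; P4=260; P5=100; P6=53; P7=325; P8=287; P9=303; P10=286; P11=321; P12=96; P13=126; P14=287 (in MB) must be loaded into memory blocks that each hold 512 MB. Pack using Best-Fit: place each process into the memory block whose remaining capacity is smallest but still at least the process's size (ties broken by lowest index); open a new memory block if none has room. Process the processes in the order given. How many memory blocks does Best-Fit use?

Put P1 (261 MB) in memory block 1; 251 MB remain.
Put P2 (263 MB) in memory block 2; 249 MB remain.
Put P3 (135 MB) in memory block 2; 114 MB remain.
Put P4 (260 MB) in memory block 3; 252 MB remain.
Put P5 (100 MB) in memory block 2; 14 MB remain.
Put P6 (53 MB) in memory block 1; 198 MB remain.
Put P7 (325 MB) in memory block 4; 187 MB remain.
Put P8 (287 MB) in memory block 5; 225 MB remain.
Put P9 (303 MB) in memory block 6; 209 MB remain.
Put P10 (286 MB) in memory block 7; 226 MB remain.
Put P11 (321 MB) in memory block 8; 191 MB remain.
Put P12 (96 MB) in memory block 4; 91 MB remain.
Put P13 (126 MB) in memory block 8; 65 MB remain.
Put P14 (287 MB) in memory block 9; 225 MB remain.
Final memory blocks: [261,53] [263,135,100] [260] [325,96] [287] [303] [286] [321,126] [287].

9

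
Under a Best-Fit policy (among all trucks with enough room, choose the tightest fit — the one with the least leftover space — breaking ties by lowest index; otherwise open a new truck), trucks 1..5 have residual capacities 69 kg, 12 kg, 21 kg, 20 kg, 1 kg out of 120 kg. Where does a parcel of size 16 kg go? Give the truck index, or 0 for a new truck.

Trucks with room: truck 1 (69 kg), truck 3 (21 kg), truck 4 (20 kg).
Tightest fit is truck 4 with 20 kg free.

4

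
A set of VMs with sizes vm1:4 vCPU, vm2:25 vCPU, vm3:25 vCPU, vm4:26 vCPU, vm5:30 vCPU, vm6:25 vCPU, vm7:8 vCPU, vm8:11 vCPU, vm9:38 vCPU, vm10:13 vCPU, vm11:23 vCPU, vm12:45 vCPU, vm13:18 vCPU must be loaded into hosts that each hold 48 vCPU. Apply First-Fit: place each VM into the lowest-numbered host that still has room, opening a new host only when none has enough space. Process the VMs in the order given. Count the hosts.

7

vm1 (4 vCPU) → host 1 (remaining 44 vCPU)
vm2 (25 vCPU) → host 1 (remaining 19 vCPU)
vm3 (25 vCPU) → host 2 (remaining 23 vCPU)
vm4 (26 vCPU) → host 3 (remaining 22 vCPU)
vm5 (30 vCPU) → host 4 (remaining 18 vCPU)
vm6 (25 vCPU) → host 5 (remaining 23 vCPU)
vm7 (8 vCPU) → host 1 (remaining 11 vCPU)
vm8 (11 vCPU) → host 1 (remaining 0 vCPU)
vm9 (38 vCPU) → host 6 (remaining 10 vCPU)
vm10 (13 vCPU) → host 2 (remaining 10 vCPU)
vm11 (23 vCPU) → host 5 (remaining 0 vCPU)
vm12 (45 vCPU) → host 7 (remaining 3 vCPU)
vm13 (18 vCPU) → host 3 (remaining 4 vCPU)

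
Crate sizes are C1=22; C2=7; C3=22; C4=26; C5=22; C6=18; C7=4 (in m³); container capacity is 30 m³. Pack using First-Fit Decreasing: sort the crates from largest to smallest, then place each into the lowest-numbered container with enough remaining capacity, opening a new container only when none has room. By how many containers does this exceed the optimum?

First-Fit Decreasing: [26,4] [22,7] [22] [22] [18] → 5 containers.
Total size 121 m³; any packing needs at least ⌈121/30⌉ = 5 containers.
So 5 is already optimal.

0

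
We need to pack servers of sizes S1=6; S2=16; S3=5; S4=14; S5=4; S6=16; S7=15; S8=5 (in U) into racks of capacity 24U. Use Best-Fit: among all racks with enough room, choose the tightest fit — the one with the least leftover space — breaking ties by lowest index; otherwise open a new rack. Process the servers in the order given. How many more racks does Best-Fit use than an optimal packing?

Best-Fit: [6,16] [5,14,4] [16,5] [15] → 4 racks.
Total size 81U; any packing needs at least ⌈81/24⌉ = 4 racks.
So 4 is already optimal.

0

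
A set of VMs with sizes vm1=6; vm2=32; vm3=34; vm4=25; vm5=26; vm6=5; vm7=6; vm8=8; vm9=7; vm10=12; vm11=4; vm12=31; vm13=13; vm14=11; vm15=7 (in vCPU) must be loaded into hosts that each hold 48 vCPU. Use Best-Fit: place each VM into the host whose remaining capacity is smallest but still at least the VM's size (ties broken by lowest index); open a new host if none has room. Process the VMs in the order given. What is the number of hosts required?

Put vm1 (6 vCPU) in host 1; 42 vCPU remain.
Put vm2 (32 vCPU) in host 1; 10 vCPU remain.
Put vm3 (34 vCPU) in host 2; 14 vCPU remain.
Put vm4 (25 vCPU) in host 3; 23 vCPU remain.
Put vm5 (26 vCPU) in host 4; 22 vCPU remain.
Put vm6 (5 vCPU) in host 1; 5 vCPU remain.
Put vm7 (6 vCPU) in host 2; 8 vCPU remain.
Put vm8 (8 vCPU) in host 2; 0 vCPU remain.
Put vm9 (7 vCPU) in host 4; 15 vCPU remain.
Put vm10 (12 vCPU) in host 4; 3 vCPU remain.
Put vm11 (4 vCPU) in host 1; 1 vCPU remain.
Put vm12 (31 vCPU) in host 5; 17 vCPU remain.
Put vm13 (13 vCPU) in host 5; 4 vCPU remain.
Put vm14 (11 vCPU) in host 3; 12 vCPU remain.
Put vm15 (7 vCPU) in host 3; 5 vCPU remain.
Final hosts: [6,32,5,4] [34,6,8] [25,11,7] [26,7,12] [31,13].

5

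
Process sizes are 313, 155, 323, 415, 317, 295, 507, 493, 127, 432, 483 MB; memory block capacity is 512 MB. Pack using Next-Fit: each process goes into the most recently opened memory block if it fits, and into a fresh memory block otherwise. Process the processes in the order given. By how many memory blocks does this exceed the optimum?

Next-Fit: [313,155] [323] [415] [317] [295] [507] [493] [127] [432] [483] → 10 memory blocks.
9 processes exceed 256 MB (half the capacity), and no two of those can share a memory block, so at least 9 memory blocks are needed.
An optimal packing achieves that bound: [507] [493] [483] [432] [415] [323,155] [317,127] [313] [295] → 9 memory blocks.
Excess: 10 − 9 = 1.

1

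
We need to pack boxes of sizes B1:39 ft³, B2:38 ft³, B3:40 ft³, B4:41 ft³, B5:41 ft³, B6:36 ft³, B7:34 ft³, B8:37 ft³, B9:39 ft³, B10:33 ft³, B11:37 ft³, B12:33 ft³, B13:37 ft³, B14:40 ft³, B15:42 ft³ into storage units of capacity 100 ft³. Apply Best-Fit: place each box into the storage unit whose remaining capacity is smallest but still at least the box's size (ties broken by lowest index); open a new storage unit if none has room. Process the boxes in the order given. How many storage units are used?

Put B1 (39 ft³) in storage unit 1; 61 ft³ remain.
Put B2 (38 ft³) in storage unit 1; 23 ft³ remain.
Put B3 (40 ft³) in storage unit 2; 60 ft³ remain.
Put B4 (41 ft³) in storage unit 2; 19 ft³ remain.
Put B5 (41 ft³) in storage unit 3; 59 ft³ remain.
Put B6 (36 ft³) in storage unit 3; 23 ft³ remain.
Put B7 (34 ft³) in storage unit 4; 66 ft³ remain.
Put B8 (37 ft³) in storage unit 4; 29 ft³ remain.
Put B9 (39 ft³) in storage unit 5; 61 ft³ remain.
Put B10 (33 ft³) in storage unit 5; 28 ft³ remain.
Put B11 (37 ft³) in storage unit 6; 63 ft³ remain.
Put B12 (33 ft³) in storage unit 6; 30 ft³ remain.
Put B13 (37 ft³) in storage unit 7; 63 ft³ remain.
Put B14 (40 ft³) in storage unit 7; 23 ft³ remain.
Put B15 (42 ft³) in storage unit 8; 58 ft³ remain.
Final storage units: [39,38] [40,41] [41,36] [34,37] [39,33] [37,33] [37,40] [42].

8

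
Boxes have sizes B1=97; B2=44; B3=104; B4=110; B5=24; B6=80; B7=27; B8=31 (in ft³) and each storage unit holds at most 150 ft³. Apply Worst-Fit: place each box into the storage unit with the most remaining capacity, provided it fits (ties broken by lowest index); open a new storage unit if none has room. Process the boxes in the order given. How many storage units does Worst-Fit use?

4 storage units

Put B1 (97 ft³) in storage unit 1; 53 ft³ remain.
Put B2 (44 ft³) in storage unit 1; 9 ft³ remain.
Put B3 (104 ft³) in storage unit 2; 46 ft³ remain.
Put B4 (110 ft³) in storage unit 3; 40 ft³ remain.
Put B5 (24 ft³) in storage unit 2; 22 ft³ remain.
Put B6 (80 ft³) in storage unit 4; 70 ft³ remain.
Put B7 (27 ft³) in storage unit 4; 43 ft³ remain.
Put B8 (31 ft³) in storage unit 4; 12 ft³ remain.
Final storage units: [97,44] [104,24] [110] [80,27,31].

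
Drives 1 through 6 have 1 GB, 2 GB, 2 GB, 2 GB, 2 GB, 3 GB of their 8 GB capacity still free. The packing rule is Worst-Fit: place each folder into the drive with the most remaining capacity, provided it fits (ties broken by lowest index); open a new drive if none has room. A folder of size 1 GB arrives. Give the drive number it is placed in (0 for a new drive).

6

Drives with room: drive 1 (1 GB), drive 2 (2 GB), drive 3 (2 GB), drive 4 (2 GB), drive 5 (2 GB), drive 6 (3 GB).
Most room is drive 6 with 3 GB free.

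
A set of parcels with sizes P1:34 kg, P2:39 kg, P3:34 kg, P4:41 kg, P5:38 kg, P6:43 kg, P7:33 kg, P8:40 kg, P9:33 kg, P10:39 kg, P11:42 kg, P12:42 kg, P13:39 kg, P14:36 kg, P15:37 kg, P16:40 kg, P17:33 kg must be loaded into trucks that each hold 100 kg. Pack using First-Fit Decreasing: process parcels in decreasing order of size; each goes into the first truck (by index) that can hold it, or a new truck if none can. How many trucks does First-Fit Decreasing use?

8

Sorted descending: 43, 42, 42, 41, 40, 40, 39, 39, 39, 38, 37, 36, 34, 34, 33, 33, 33.
Put 43 kg in truck 1; 57 kg remain.
Put 42 kg in truck 1; 15 kg remain.
Put 42 kg in truck 2; 58 kg remain.
Put 41 kg in truck 2; 17 kg remain.
Put 40 kg in truck 3; 60 kg remain.
Put 40 kg in truck 3; 20 kg remain.
Put 39 kg in truck 4; 61 kg remain.
Put 39 kg in truck 4; 22 kg remain.
Put 39 kg in truck 5; 61 kg remain.
Put 38 kg in truck 5; 23 kg remain.
Put 37 kg in truck 6; 63 kg remain.
Put 36 kg in truck 6; 27 kg remain.
Put 34 kg in truck 7; 66 kg remain.
Put 34 kg in truck 7; 32 kg remain.
Put 33 kg in truck 8; 67 kg remain.
Put 33 kg in truck 8; 34 kg remain.
Put 33 kg in truck 8; 1 kg remain.
Final trucks: [43,42] [42,41] [40,40] [39,39] [39,38] [37,36] [34,34] [33,33,33].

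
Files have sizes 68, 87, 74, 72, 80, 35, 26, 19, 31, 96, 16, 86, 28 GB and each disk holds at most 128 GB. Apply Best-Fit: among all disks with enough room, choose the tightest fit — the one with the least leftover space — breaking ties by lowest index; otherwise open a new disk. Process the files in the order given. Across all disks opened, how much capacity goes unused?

disk 1: place 68 GB, 60 GB left
disk 2: place 87 GB, 41 GB left
disk 3: place 74 GB, 54 GB left
disk 4: place 72 GB, 56 GB left
disk 5: place 80 GB, 48 GB left
disk 2: place 35 GB, 6 GB left
disk 5: place 26 GB, 22 GB left
disk 5: place 19 GB, 3 GB left
disk 3: place 31 GB, 23 GB left
disk 6: place 96 GB, 32 GB left
disk 3: place 16 GB, 7 GB left
disk 7: place 86 GB, 42 GB left
disk 6: place 28 GB, 4 GB left
7 disks × 128 GB = 896 GB; used 718 GB; unused 178 GB.

178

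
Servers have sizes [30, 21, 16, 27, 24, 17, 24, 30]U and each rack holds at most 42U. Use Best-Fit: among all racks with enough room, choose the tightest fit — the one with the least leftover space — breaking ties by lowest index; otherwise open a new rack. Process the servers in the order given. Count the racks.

30U → rack 1 (remaining 12U)
21U → rack 2 (remaining 21U)
16U → rack 2 (remaining 5U)
27U → rack 3 (remaining 15U)
24U → rack 4 (remaining 18U)
17U → rack 4 (remaining 1U)
24U → rack 5 (remaining 18U)
30U → rack 6 (remaining 12U)

6 racks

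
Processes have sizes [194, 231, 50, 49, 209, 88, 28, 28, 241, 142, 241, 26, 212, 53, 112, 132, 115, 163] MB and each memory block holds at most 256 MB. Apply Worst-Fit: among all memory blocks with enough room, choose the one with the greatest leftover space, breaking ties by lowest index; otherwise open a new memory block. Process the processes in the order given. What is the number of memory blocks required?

11

Put 194 MB in memory block 1; 62 MB remain.
Put 231 MB in memory block 2; 25 MB remain.
Put 50 MB in memory block 1; 12 MB remain.
Put 49 MB in memory block 3; 207 MB remain.
Put 209 MB in memory block 4; 47 MB remain.
Put 88 MB in memory block 3; 119 MB remain.
Put 28 MB in memory block 3; 91 MB remain.
Put 28 MB in memory block 3; 63 MB remain.
Put 241 MB in memory block 5; 15 MB remain.
Put 142 MB in memory block 6; 114 MB remain.
Put 241 MB in memory block 7; 15 MB remain.
Put 26 MB in memory block 6; 88 MB remain.
Put 212 MB in memory block 8; 44 MB remain.
Put 53 MB in memory block 6; 35 MB remain.
Put 112 MB in memory block 9; 144 MB remain.
Put 132 MB in memory block 9; 12 MB remain.
Put 115 MB in memory block 10; 141 MB remain.
Put 163 MB in memory block 11; 93 MB remain.
Final memory blocks: [194,50] [231] [49,88,28,28] [209] [241] [142,26,53] [241] [212] [112,132] [115] [163].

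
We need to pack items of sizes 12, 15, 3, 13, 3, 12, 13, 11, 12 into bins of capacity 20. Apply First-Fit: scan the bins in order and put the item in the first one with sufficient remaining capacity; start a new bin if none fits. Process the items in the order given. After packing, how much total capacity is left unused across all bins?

46

Put 12 in bin 1; 8 remain.
Put 15 in bin 2; 5 remain.
Put 3 in bin 1; 5 remain.
Put 13 in bin 3; 7 remain.
Put 3 in bin 1; 2 remain.
Put 12 in bin 4; 8 remain.
Put 13 in bin 5; 7 remain.
Put 11 in bin 6; 9 remain.
Put 12 in bin 7; 8 remain.
7 bins × 20 = 140; used 94; unused 46.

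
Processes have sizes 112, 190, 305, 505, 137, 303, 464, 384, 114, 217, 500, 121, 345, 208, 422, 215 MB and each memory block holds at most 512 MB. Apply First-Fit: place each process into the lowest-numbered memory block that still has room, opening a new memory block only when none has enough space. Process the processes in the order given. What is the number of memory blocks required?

memory block 1: place 112 MB, 400 MB left
memory block 1: place 190 MB, 210 MB left
memory block 2: place 305 MB, 207 MB left
memory block 3: place 505 MB, 7 MB left
memory block 1: place 137 MB, 73 MB left
memory block 4: place 303 MB, 209 MB left
memory block 5: place 464 MB, 48 MB left
memory block 6: place 384 MB, 128 MB left
memory block 2: place 114 MB, 93 MB left
memory block 7: place 217 MB, 295 MB left
memory block 8: place 500 MB, 12 MB left
memory block 4: place 121 MB, 88 MB left
memory block 9: place 345 MB, 167 MB left
memory block 7: place 208 MB, 87 MB left
memory block 10: place 422 MB, 90 MB left
memory block 11: place 215 MB, 297 MB left

11 memory blocks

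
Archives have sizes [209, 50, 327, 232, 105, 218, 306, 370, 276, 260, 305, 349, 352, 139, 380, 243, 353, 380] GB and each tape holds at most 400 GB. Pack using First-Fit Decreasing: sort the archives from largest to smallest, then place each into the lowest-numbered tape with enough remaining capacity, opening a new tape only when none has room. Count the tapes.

15

Sorted descending: 380, 380, 370, 353, 352, 349, 327, 306, 305, 276, 260, 243, 232, 218, 209, 139, 105, 50.
tape 1: place 380 GB, 20 GB left
tape 2: place 380 GB, 20 GB left
tape 3: place 370 GB, 30 GB left
tape 4: place 353 GB, 47 GB left
tape 5: place 352 GB, 48 GB left
tape 6: place 349 GB, 51 GB left
tape 7: place 327 GB, 73 GB left
tape 8: place 306 GB, 94 GB left
tape 9: place 305 GB, 95 GB left
tape 10: place 276 GB, 124 GB left
tape 11: place 260 GB, 140 GB left
tape 12: place 243 GB, 157 GB left
tape 13: place 232 GB, 168 GB left
tape 14: place 218 GB, 182 GB left
tape 15: place 209 GB, 191 GB left
tape 11: place 139 GB, 1 GB left
tape 10: place 105 GB, 19 GB left
tape 6: place 50 GB, 1 GB left
Final tapes: [380] [380] [370] [353] [352] [349,50] [327] [306] [305] [276,105] [260,139] [243] [232] [218] [209].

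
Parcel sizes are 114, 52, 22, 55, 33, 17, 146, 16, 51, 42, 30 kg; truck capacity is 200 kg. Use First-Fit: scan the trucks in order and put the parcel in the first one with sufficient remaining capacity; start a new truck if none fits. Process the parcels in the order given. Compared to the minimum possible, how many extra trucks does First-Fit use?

First-Fit: [114,52,22] [55,33,17,16,51] [146,42] [30] → 4 trucks.
Total size 578 kg; any packing needs at least ⌈578/200⌉ = 3 trucks.
An optimal packing achieves that bound: [146,52] [114,55,30] [51,42,33,22,17,16] → 3 trucks.
Excess: 4 − 3 = 1.

1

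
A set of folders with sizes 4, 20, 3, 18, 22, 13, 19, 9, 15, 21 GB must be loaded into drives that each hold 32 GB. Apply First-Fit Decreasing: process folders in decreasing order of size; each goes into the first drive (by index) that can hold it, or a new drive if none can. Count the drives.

Sorted descending: 22, 21, 20, 19, 18, 15, 13, 9, 4, 3.
22 GB → drive 1 (remaining 10 GB)
21 GB → drive 2 (remaining 11 GB)
20 GB → drive 3 (remaining 12 GB)
19 GB → drive 4 (remaining 13 GB)
18 GB → drive 5 (remaining 14 GB)
15 GB → drive 6 (remaining 17 GB)
13 GB → drive 4 (remaining 0 GB)
9 GB → drive 1 (remaining 1 GB)
4 GB → drive 2 (remaining 7 GB)
3 GB → drive 2 (remaining 4 GB)

6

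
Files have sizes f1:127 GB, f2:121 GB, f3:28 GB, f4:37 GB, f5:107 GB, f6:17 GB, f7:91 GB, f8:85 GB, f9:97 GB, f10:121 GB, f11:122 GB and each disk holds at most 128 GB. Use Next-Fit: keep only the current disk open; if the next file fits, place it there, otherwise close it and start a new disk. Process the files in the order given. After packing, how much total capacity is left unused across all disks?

disk 1: place f1 (127 GB), 1 GB left
disk 2: place f2 (121 GB), 7 GB left
disk 3: place f3 (28 GB), 100 GB left
disk 3: place f4 (37 GB), 63 GB left
disk 4: place f5 (107 GB), 21 GB left
disk 4: place f6 (17 GB), 4 GB left
disk 5: place f7 (91 GB), 37 GB left
disk 6: place f8 (85 GB), 43 GB left
disk 7: place f9 (97 GB), 31 GB left
disk 8: place f10 (121 GB), 7 GB left
disk 9: place f11 (122 GB), 6 GB left
9 disks × 128 GB = 1152 GB; used 953 GB; unused 199 GB.

199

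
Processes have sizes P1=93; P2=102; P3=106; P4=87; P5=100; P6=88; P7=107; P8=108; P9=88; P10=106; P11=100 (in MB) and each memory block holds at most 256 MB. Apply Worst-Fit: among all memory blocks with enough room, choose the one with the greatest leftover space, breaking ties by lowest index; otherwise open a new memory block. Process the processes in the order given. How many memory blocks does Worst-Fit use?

6

Put P1 (93 MB) in memory block 1; 163 MB remain.
Put P2 (102 MB) in memory block 1; 61 MB remain.
Put P3 (106 MB) in memory block 2; 150 MB remain.
Put P4 (87 MB) in memory block 2; 63 MB remain.
Put P5 (100 MB) in memory block 3; 156 MB remain.
Put P6 (88 MB) in memory block 3; 68 MB remain.
Put P7 (107 MB) in memory block 4; 149 MB remain.
Put P8 (108 MB) in memory block 4; 41 MB remain.
Put P9 (88 MB) in memory block 5; 168 MB remain.
Put P10 (106 MB) in memory block 5; 62 MB remain.
Put P11 (100 MB) in memory block 6; 156 MB remain.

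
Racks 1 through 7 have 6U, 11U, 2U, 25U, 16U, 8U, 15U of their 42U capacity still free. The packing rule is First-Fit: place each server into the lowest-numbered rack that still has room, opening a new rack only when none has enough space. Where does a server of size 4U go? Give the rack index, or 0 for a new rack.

Racks with room: rack 1 (6U), rack 2 (11U), rack 4 (25U), rack 5 (16U), rack 6 (8U), rack 7 (15U).
The first with room is rack 1.

1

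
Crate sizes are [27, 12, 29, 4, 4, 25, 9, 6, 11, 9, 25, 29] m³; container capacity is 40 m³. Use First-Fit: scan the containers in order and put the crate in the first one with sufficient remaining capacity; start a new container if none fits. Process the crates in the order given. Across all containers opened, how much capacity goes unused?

27 m³ → container 1 (remaining 13 m³)
12 m³ → container 1 (remaining 1 m³)
29 m³ → container 2 (remaining 11 m³)
4 m³ → container 2 (remaining 7 m³)
4 m³ → container 2 (remaining 3 m³)
25 m³ → container 3 (remaining 15 m³)
9 m³ → container 3 (remaining 6 m³)
6 m³ → container 3 (remaining 0 m³)
11 m³ → container 4 (remaining 29 m³)
9 m³ → container 4 (remaining 20 m³)
25 m³ → container 5 (remaining 15 m³)
29 m³ → container 6 (remaining 11 m³)
6 containers × 40 m³ = 240 m³; used 190 m³; unused 50 m³.

50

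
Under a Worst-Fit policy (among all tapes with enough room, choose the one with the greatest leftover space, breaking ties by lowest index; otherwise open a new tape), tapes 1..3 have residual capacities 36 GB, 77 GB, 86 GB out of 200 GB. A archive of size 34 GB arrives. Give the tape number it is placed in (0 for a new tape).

Tapes with room: tape 1 (36 GB), tape 2 (77 GB), tape 3 (86 GB).
Most room is tape 3 with 86 GB free.

3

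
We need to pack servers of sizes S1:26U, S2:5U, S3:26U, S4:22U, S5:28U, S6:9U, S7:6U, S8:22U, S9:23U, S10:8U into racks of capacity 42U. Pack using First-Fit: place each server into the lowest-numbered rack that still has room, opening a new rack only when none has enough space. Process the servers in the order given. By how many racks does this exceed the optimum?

0

First-Fit: [26,5,9] [26,6,8] [22] [28] [22] [23] → 6 racks.
6 servers exceed 21U (half the capacity), and no two of those can share a rack, so at least 6 racks are needed.
So 6 is already optimal.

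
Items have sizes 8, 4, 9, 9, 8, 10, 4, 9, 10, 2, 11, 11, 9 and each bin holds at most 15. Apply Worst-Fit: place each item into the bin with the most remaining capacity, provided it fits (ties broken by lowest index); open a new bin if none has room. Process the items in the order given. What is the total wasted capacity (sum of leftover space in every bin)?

Put 8 in bin 1; 7 remain.
Put 4 in bin 1; 3 remain.
Put 9 in bin 2; 6 remain.
Put 9 in bin 3; 6 remain.
Put 8 in bin 4; 7 remain.
Put 10 in bin 5; 5 remain.
Put 4 in bin 4; 3 remain.
Put 9 in bin 6; 6 remain.
Put 10 in bin 7; 5 remain.
Put 2 in bin 2; 4 remain.
Put 11 in bin 8; 4 remain.
Put 11 in bin 9; 4 remain.
Put 9 in bin 10; 6 remain.
10 bins × 15 = 150; used 104; unused 46.

46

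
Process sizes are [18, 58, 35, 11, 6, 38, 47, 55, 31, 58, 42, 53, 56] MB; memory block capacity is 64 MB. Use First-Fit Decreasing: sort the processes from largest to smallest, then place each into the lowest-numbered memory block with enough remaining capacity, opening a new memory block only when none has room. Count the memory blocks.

10

Sorted descending: 58, 58, 56, 55, 53, 47, 42, 38, 35, 31, 18, 11, 6.
memory block 1: place 58 MB, 6 MB left
memory block 2: place 58 MB, 6 MB left
memory block 3: place 56 MB, 8 MB left
memory block 4: place 55 MB, 9 MB left
memory block 5: place 53 MB, 11 MB left
memory block 6: place 47 MB, 17 MB left
memory block 7: place 42 MB, 22 MB left
memory block 8: place 38 MB, 26 MB left
memory block 9: place 35 MB, 29 MB left
memory block 10: place 31 MB, 33 MB left
memory block 7: place 18 MB, 4 MB left
memory block 5: place 11 MB, 0 MB left
memory block 1: place 6 MB, 0 MB left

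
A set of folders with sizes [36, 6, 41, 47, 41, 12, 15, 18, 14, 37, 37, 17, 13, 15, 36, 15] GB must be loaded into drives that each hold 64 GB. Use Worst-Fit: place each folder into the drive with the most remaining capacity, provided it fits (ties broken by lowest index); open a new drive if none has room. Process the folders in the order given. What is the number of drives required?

36 GB → drive 1 (remaining 28 GB)
6 GB → drive 1 (remaining 22 GB)
41 GB → drive 2 (remaining 23 GB)
47 GB → drive 3 (remaining 17 GB)
41 GB → drive 4 (remaining 23 GB)
12 GB → drive 2 (remaining 11 GB)
15 GB → drive 4 (remaining 8 GB)
18 GB → drive 1 (remaining 4 GB)
14 GB → drive 3 (remaining 3 GB)
37 GB → drive 5 (remaining 27 GB)
37 GB → drive 6 (remaining 27 GB)
17 GB → drive 5 (remaining 10 GB)
13 GB → drive 6 (remaining 14 GB)
15 GB → drive 7 (remaining 49 GB)
36 GB → drive 7 (remaining 13 GB)
15 GB → drive 8 (remaining 49 GB)

8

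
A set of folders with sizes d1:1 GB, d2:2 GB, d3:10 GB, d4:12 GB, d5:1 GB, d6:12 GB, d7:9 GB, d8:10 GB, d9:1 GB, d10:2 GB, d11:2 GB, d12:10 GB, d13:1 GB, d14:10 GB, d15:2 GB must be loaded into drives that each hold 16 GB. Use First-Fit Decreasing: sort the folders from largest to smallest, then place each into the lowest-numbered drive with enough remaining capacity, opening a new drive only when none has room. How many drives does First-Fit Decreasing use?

Sorted descending: 12, 12, 10, 10, 10, 10, 9, 2, 2, 2, 2, 1, 1, 1, 1.
drive 1: place 12 GB, 4 GB left
drive 2: place 12 GB, 4 GB left
drive 3: place 10 GB, 6 GB left
drive 4: place 10 GB, 6 GB left
drive 5: place 10 GB, 6 GB left
drive 6: place 10 GB, 6 GB left
drive 7: place 9 GB, 7 GB left
drive 1: place 2 GB, 2 GB left
drive 1: place 2 GB, 0 GB left
drive 2: place 2 GB, 2 GB left
drive 2: place 2 GB, 0 GB left
drive 3: place 1 GB, 5 GB left
drive 3: place 1 GB, 4 GB left
drive 3: place 1 GB, 3 GB left
drive 3: place 1 GB, 2 GB left

7 drives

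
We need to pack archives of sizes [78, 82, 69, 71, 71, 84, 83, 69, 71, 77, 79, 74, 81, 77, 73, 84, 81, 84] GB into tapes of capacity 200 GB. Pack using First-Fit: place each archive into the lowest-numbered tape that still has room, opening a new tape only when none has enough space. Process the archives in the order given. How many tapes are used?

tape 1: place 78 GB, 122 GB left
tape 1: place 82 GB, 40 GB left
tape 2: place 69 GB, 131 GB left
tape 2: place 71 GB, 60 GB left
tape 3: place 71 GB, 129 GB left
tape 3: place 84 GB, 45 GB left
tape 4: place 83 GB, 117 GB left
tape 4: place 69 GB, 48 GB left
tape 5: place 71 GB, 129 GB left
tape 5: place 77 GB, 52 GB left
tape 6: place 79 GB, 121 GB left
tape 6: place 74 GB, 47 GB left
tape 7: place 81 GB, 119 GB left
tape 7: place 77 GB, 42 GB left
tape 8: place 73 GB, 127 GB left
tape 8: place 84 GB, 43 GB left
tape 9: place 81 GB, 119 GB left
tape 9: place 84 GB, 35 GB left

9 tapes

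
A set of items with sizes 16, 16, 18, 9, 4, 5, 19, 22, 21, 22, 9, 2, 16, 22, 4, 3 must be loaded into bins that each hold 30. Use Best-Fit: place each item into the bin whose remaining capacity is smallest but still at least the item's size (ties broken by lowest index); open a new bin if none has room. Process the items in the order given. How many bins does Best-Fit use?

9

Put 16 in bin 1; 14 remain.
Put 16 in bin 2; 14 remain.
Put 18 in bin 3; 12 remain.
Put 9 in bin 3; 3 remain.
Put 4 in bin 1; 10 remain.
Put 5 in bin 1; 5 remain.
Put 19 in bin 4; 11 remain.
Put 22 in bin 5; 8 remain.
Put 21 in bin 6; 9 remain.
Put 22 in bin 7; 8 remain.
Put 9 in bin 6; 0 remain.
Put 2 in bin 3; 1 remain.
Put 16 in bin 8; 14 remain.
Put 22 in bin 9; 8 remain.
Put 4 in bin 1; 1 remain.
Put 3 in bin 5; 5 remain.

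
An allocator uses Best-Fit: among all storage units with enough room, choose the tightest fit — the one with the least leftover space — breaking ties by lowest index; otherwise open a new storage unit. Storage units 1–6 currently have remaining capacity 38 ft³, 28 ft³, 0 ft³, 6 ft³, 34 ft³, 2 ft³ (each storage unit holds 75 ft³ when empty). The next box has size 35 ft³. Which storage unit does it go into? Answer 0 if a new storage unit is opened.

Storage units with room: storage unit 1 (38 ft³).
Tightest fit is storage unit 1 with 38 ft³ free.

1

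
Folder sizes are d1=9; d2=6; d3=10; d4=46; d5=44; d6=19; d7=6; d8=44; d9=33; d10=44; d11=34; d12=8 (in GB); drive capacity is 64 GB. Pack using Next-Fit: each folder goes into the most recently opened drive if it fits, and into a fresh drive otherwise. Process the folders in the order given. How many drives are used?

Put d1 (9 GB) in drive 1; 55 GB remain.
Put d2 (6 GB) in drive 1; 49 GB remain.
Put d3 (10 GB) in drive 1; 39 GB remain.
Put d4 (46 GB) in drive 2; 18 GB remain.
Put d5 (44 GB) in drive 3; 20 GB remain.
Put d6 (19 GB) in drive 3; 1 GB remain.
Put d7 (6 GB) in drive 4; 58 GB remain.
Put d8 (44 GB) in drive 4; 14 GB remain.
Put d9 (33 GB) in drive 5; 31 GB remain.
Put d10 (44 GB) in drive 6; 20 GB remain.
Put d11 (34 GB) in drive 7; 30 GB remain.
Put d12 (8 GB) in drive 7; 22 GB remain.
Final drives: [9,6,10] [46] [44,19] [6,44] [33] [44] [34,8].

7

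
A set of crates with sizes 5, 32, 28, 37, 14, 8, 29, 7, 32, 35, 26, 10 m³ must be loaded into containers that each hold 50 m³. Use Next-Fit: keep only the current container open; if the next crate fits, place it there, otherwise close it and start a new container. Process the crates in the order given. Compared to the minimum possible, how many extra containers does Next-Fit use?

1

Next-Fit: [5,32] [28] [37] [14,8] [29,7] [32] [35] [26,10] → 8 containers.
7 crates exceed 25 m³ (half the capacity), and no two of those can share a container, so at least 7 containers are needed.
An optimal packing achieves that bound: [37,10] [35,14] [32,8,7] [32,5] [29] [28] [26] → 7 containers.
Excess: 8 − 7 = 1.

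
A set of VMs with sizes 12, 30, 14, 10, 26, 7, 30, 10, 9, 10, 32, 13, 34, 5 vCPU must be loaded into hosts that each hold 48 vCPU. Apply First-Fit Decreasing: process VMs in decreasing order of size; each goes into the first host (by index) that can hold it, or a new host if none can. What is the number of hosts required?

6 hosts

Sorted descending: 34, 32, 30, 30, 26, 14, 13, 12, 10, 10, 10, 9, 7, 5.
Put 34 vCPU in host 1; 14 vCPU remain.
Put 32 vCPU in host 2; 16 vCPU remain.
Put 30 vCPU in host 3; 18 vCPU remain.
Put 30 vCPU in host 4; 18 vCPU remain.
Put 26 vCPU in host 5; 22 vCPU remain.
Put 14 vCPU in host 1; 0 vCPU remain.
Put 13 vCPU in host 2; 3 vCPU remain.
Put 12 vCPU in host 3; 6 vCPU remain.
Put 10 vCPU in host 4; 8 vCPU remain.
Put 10 vCPU in host 5; 12 vCPU remain.
Put 10 vCPU in host 5; 2 vCPU remain.
Put 9 vCPU in host 6; 39 vCPU remain.
Put 7 vCPU in host 4; 1 vCPU remain.
Put 5 vCPU in host 3; 1 vCPU remain.
Final hosts: [34,14] [32,13] [30,12,5] [30,10,7] [26,10,10] [9].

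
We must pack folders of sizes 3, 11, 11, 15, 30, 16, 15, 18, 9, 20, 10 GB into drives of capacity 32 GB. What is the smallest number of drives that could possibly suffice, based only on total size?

5 drives

Total size = 3 + 11 + 11 + 15 + 30 + 16 + 15 + 18 + 9 + 20 + 10 = 158 GB.
⌈158 / 32⌉ = 5.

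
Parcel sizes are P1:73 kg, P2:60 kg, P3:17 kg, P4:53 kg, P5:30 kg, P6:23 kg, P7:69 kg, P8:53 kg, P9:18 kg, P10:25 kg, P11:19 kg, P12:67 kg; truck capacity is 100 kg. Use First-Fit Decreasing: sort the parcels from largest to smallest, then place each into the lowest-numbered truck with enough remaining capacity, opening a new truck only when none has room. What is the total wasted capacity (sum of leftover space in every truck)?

93

Sorted descending: 73, 69, 67, 60, 53, 53, 30, 25, 23, 19, 18, 17.
truck 1: place 73 kg, 27 kg left
truck 2: place 69 kg, 31 kg left
truck 3: place 67 kg, 33 kg left
truck 4: place 60 kg, 40 kg left
truck 5: place 53 kg, 47 kg left
truck 6: place 53 kg, 47 kg left
truck 2: place 30 kg, 1 kg left
truck 1: place 25 kg, 2 kg left
truck 3: place 23 kg, 10 kg left
truck 4: place 19 kg, 21 kg left
truck 4: place 18 kg, 3 kg left
truck 5: place 17 kg, 30 kg left
6 trucks × 100 kg = 600 kg; used 507 kg; unused 93 kg.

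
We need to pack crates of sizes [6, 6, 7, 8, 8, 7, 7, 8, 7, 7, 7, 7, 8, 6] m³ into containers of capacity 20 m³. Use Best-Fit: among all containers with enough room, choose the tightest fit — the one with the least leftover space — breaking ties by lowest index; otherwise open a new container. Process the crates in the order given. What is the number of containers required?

Put 6 m³ in container 1; 14 m³ remain.
Put 6 m³ in container 1; 8 m³ remain.
Put 7 m³ in container 1; 1 m³ remain.
Put 8 m³ in container 2; 12 m³ remain.
Put 8 m³ in container 2; 4 m³ remain.
Put 7 m³ in container 3; 13 m³ remain.
Put 7 m³ in container 3; 6 m³ remain.
Put 8 m³ in container 4; 12 m³ remain.
Put 7 m³ in container 4; 5 m³ remain.
Put 7 m³ in container 5; 13 m³ remain.
Put 7 m³ in container 5; 6 m³ remain.
Put 7 m³ in container 6; 13 m³ remain.
Put 8 m³ in container 6; 5 m³ remain.
Put 6 m³ in container 3; 0 m³ remain.
Final containers: [6,6,7] [8,8] [7,7,6] [8,7] [7,7] [7,8].

6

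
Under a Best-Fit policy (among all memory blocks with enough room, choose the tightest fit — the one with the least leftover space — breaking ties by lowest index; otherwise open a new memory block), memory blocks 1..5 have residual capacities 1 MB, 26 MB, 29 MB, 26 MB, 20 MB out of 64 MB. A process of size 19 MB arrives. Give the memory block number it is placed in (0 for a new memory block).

Memory blocks with room: memory block 2 (26 MB), memory block 3 (29 MB), memory block 4 (26 MB), memory block 5 (20 MB).
Tightest fit is memory block 5 with 20 MB free.

5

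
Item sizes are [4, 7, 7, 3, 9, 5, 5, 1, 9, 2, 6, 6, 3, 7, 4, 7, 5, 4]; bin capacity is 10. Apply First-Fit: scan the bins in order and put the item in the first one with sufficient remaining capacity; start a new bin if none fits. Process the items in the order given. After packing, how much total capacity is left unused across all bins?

16

bin 1: place 4, 6 left
bin 2: place 7, 3 left
bin 3: place 7, 3 left
bin 1: place 3, 3 left
bin 4: place 9, 1 left
bin 5: place 5, 5 left
bin 5: place 5, 0 left
bin 1: place 1, 2 left
bin 6: place 9, 1 left
bin 1: place 2, 0 left
bin 7: place 6, 4 left
bin 8: place 6, 4 left
bin 2: place 3, 0 left
bin 9: place 7, 3 left
bin 7: place 4, 0 left
bin 10: place 7, 3 left
bin 11: place 5, 5 left
bin 8: place 4, 0 left
11 bins × 10 = 110; used 94; unused 16.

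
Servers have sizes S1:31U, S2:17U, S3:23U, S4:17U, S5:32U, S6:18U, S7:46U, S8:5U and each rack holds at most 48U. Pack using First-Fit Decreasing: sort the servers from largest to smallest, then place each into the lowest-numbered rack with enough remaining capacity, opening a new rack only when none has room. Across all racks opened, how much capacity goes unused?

51

Sorted descending: 46, 32, 31, 23, 18, 17, 17, 5.
46U → rack 1 (remaining 2U)
32U → rack 2 (remaining 16U)
31U → rack 3 (remaining 17U)
23U → rack 4 (remaining 25U)
18U → rack 4 (remaining 7U)
17U → rack 3 (remaining 0U)
17U → rack 5 (remaining 31U)
5U → rack 2 (remaining 11U)
5 racks × 48U = 240U; used 189U; unused 51U.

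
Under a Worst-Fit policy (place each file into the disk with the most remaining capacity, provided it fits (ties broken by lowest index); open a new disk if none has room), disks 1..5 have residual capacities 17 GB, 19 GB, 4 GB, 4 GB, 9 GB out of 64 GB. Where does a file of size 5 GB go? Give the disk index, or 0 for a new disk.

2

Disks with room: disk 1 (17 GB), disk 2 (19 GB), disk 5 (9 GB).
Most room is disk 2 with 19 GB free.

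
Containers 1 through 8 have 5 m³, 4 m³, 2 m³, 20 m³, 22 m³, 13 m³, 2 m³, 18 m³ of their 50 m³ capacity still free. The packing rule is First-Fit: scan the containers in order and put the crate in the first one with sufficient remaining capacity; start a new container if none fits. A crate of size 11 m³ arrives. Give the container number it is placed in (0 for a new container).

4

Containers with room: container 4 (20 m³), container 5 (22 m³), container 6 (13 m³), container 8 (18 m³).
The first with room is container 4.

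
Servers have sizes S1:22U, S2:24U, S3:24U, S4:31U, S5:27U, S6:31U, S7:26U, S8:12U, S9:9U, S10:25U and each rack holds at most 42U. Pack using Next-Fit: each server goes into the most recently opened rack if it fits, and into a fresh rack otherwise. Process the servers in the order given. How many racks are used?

8

S1 (22U) → rack 1 (remaining 20U)
S2 (24U) → rack 2 (remaining 18U)
S3 (24U) → rack 3 (remaining 18U)
S4 (31U) → rack 4 (remaining 11U)
S5 (27U) → rack 5 (remaining 15U)
S6 (31U) → rack 6 (remaining 11U)
S7 (26U) → rack 7 (remaining 16U)
S8 (12U) → rack 7 (remaining 4U)
S9 (9U) → rack 8 (remaining 33U)
S10 (25U) → rack 8 (remaining 8U)
Final racks: [22] [24] [24] [31] [27] [31] [26,12] [9,25].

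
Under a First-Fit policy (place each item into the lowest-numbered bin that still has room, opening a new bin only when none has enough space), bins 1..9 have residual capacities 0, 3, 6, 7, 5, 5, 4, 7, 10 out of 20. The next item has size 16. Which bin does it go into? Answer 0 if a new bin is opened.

No bin has ≥ 16 free, so a new bin is opened.

0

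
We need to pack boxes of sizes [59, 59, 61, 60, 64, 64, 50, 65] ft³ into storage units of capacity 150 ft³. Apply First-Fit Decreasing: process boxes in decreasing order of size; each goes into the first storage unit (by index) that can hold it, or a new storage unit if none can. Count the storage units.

4 storage units

Sorted descending: 65, 64, 64, 61, 60, 59, 59, 50.
65 ft³ → storage unit 1 (remaining 85 ft³)
64 ft³ → storage unit 1 (remaining 21 ft³)
64 ft³ → storage unit 2 (remaining 86 ft³)
61 ft³ → storage unit 2 (remaining 25 ft³)
60 ft³ → storage unit 3 (remaining 90 ft³)
59 ft³ → storage unit 3 (remaining 31 ft³)
59 ft³ → storage unit 4 (remaining 91 ft³)
50 ft³ → storage unit 4 (remaining 41 ft³)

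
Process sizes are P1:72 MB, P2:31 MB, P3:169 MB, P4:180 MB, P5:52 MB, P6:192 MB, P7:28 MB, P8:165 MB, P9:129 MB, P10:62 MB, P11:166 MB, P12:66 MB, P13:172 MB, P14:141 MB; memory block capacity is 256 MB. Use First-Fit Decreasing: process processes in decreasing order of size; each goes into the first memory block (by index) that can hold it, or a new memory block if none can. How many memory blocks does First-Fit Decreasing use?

8

Sorted descending: 192, 180, 172, 169, 166, 165, 141, 129, 72, 66, 62, 52, 31, 28.
memory block 1: place 192 MB, 64 MB left
memory block 2: place 180 MB, 76 MB left
memory block 3: place 172 MB, 84 MB left
memory block 4: place 169 MB, 87 MB left
memory block 5: place 166 MB, 90 MB left
memory block 6: place 165 MB, 91 MB left
memory block 7: place 141 MB, 115 MB left
memory block 8: place 129 MB, 127 MB left
memory block 2: place 72 MB, 4 MB left
memory block 3: place 66 MB, 18 MB left
memory block 1: place 62 MB, 2 MB left
memory block 4: place 52 MB, 35 MB left
memory block 4: place 31 MB, 4 MB left
memory block 5: place 28 MB, 62 MB left
Final memory blocks: [192,62] [180,72] [172,66] [169,52,31] [166,28] [165] [141] [129].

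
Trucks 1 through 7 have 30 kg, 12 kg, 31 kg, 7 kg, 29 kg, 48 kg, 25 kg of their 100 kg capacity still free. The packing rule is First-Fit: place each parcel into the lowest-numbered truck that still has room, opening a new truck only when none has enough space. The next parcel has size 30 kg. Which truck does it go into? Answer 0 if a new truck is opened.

Trucks with room: truck 1 (30 kg), truck 3 (31 kg), truck 6 (48 kg).
The first with room is truck 1.

1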